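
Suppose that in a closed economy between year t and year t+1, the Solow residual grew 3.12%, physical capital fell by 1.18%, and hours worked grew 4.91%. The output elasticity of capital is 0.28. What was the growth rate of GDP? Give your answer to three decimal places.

Labor's share = 1 − 0.28 = 0.72.
Physical capital: 0.28 × (-1.18) = -0.3304 pp.
Hours worked: 0.72 × 4.91 = 3.5352 pp.
Output growth = 3.12 + 3.2048 = 6.3248%.

GDP growth was 6.325%.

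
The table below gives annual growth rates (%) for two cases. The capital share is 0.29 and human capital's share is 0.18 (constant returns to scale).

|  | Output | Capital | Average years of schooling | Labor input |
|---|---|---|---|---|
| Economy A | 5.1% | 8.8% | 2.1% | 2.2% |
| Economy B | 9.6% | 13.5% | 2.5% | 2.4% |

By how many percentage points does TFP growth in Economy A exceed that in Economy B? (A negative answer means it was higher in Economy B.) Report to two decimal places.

-2.96 percentage points

Labor's share = 1 − 0.29 − 0.18 = 0.53.
Economy A: TFP = 5.1 − 2.552 − 0.378 − 1.166 = 1.004%.
Economy B: TFP = 9.6 − 3.915 − 0.45 − 1.272 = 3.963%.
Difference = 1.004 − (3.963) = -2.959 pp.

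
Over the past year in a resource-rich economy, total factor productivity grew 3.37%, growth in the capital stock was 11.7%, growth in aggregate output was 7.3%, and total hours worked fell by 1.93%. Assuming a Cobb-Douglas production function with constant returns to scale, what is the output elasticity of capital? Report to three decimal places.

0.430

gY = gA + α·gK + (1−α)·gL, so gY − gA − gL = α(gK − gL).
7.3 − 3.37 + 1.93 = α × (11.7 − (-1.93)).
5.86 = 13.63 α, so α = 0.42993.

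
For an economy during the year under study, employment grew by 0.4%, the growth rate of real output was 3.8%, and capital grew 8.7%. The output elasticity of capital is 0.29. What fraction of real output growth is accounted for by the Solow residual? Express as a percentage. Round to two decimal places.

The Solow residual accounted for 26.13% of growth.

Labor's share = 1 − 0.29 = 0.71.
Capital: 0.29 × 8.7 = 2.523 pp.
Employment: 0.71 × 0.4 = 0.284 pp.
TFP growth = 3.8 − 2.807 = 0.993%.
TFP share of growth = 0.993 / 3.8 × 100 = 26.1316%.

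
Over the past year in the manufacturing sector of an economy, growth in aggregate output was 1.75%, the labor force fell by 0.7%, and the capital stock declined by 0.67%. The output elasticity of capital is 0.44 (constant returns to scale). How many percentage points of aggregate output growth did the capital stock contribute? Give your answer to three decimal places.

Contribution = share × growth = 0.44 × (-0.67) = -0.2948 pp.

-0.295 pp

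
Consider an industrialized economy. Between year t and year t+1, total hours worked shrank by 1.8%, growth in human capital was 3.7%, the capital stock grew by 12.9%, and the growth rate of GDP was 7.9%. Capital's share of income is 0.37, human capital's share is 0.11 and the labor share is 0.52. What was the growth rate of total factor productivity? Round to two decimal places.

3.66%

Labor's share = 1 − 0.37 − 0.11 = 0.52.
The capital stock: 0.37 × 12.9 = 4.773 pp.
Human capital: 0.11 × 3.7 = 0.407 pp.
Total hours worked: 0.52 × (-1.8) = -0.936 pp.
TFP growth = 7.9 − 4.244 = 3.656%.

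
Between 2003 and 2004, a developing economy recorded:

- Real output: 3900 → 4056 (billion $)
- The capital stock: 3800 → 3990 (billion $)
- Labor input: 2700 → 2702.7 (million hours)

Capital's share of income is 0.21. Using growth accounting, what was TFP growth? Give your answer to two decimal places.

TFP growth was 2.87%.

Real output growth = (4056 − 3900) / 3900 = 4%.
The capital stock growth = (3990 − 3800) / 3800 = 5%.
Labor input growth = (2702.7 − 2700) / 2700 = 0.1%.
Labor's share = 1 − 0.21 = 0.79.
The capital stock: 0.21 × 5 = 1.05 pp.
Labor input: 0.79 × 0.1 = 0.079 pp.
TFP growth = 4 − 1.129 = 2.871%.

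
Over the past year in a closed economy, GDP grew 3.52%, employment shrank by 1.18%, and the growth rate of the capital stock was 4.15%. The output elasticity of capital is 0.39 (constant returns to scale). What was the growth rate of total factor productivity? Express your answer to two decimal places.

Total factor productivity grew 2.62%.

Labor's share = 1 − 0.39 = 0.61.
The capital stock: 0.39 × 4.15 = 1.6185 pp.
Employment: 0.61 × (-1.18) = -0.7198 pp.
TFP growth = 3.52 − 0.8987 = 2.6213%.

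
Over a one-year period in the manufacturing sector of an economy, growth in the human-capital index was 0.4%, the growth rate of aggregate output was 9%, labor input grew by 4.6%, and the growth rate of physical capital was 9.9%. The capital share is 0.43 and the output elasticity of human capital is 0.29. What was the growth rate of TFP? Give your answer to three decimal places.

TFP growth was 3.339%.

Labor's share = 1 − 0.43 − 0.29 = 0.28.
Physical capital: 0.43 × 9.9 = 4.257 pp.
The human-capital index: 0.29 × 0.4 = 0.116 pp.
Labor input: 0.28 × 4.6 = 1.288 pp.
TFP growth = 9 − 5.661 = 3.339%.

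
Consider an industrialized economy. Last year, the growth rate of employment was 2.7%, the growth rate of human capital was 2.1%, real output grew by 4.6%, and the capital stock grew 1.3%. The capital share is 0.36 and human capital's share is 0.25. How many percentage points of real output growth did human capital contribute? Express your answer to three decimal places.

Contribution = share × growth = 0.25 × 2.1 = 0.525 pp.

0.525 percentage points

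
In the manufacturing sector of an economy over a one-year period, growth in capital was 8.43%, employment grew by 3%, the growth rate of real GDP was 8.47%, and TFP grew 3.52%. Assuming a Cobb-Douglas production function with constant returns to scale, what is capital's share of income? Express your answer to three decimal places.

gY = gA + α·gK + (1−α)·gL, so gY − gA − gL = α(gK − gL).
8.47 − 3.52 − 3 = α × (8.43 − 3).
1.95 = 5.43 α, so α = 0.35912.

α = 0.359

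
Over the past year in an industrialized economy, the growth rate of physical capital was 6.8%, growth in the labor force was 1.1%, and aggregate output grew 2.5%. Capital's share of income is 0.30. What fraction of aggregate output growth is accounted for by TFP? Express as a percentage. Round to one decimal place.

-12.4%

Labor's share = 1 − 0.3 = 0.7.
Physical capital: 0.3 × 6.8 = 2.04 pp.
The labor force: 0.7 × 1.1 = 0.77 pp.
TFP growth = 2.5 − 2.81 = -0.31%.
TFP share of growth = -0.31 / 2.5 × 100 = -12.4%.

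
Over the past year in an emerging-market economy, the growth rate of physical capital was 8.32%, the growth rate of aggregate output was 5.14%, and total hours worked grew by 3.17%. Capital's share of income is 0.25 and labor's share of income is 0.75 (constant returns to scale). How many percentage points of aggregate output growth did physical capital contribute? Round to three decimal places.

Contribution = share × growth = 0.25 × 8.32 = 2.08 pp.

2.080 percentage points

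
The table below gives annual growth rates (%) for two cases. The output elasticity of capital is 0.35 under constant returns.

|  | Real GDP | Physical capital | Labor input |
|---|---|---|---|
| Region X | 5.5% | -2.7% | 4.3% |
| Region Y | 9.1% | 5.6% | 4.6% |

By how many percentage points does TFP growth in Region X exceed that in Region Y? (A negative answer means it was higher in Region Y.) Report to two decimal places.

Labor's share = 1 − 0.35 = 0.65.
Region X: TFP = 5.5 + 0.945 − 2.795 = 3.65%.
Region Y: TFP = 9.1 − 1.96 − 2.99 = 4.15%.
Difference = 3.65 − (4.15) = -0.5 pp.

-0.50 percentage points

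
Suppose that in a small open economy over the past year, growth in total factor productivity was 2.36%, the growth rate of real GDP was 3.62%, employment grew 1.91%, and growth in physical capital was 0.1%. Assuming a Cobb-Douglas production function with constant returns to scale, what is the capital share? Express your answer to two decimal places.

The capital share is 0.36.

gY = gA + α·gK + (1−α)·gL, so gY − gA − gL = α(gK − gL).
3.62 − 2.36 − 1.91 = α × (0.1 − 1.91).
-0.65 = -1.81 α, so α = 0.3591.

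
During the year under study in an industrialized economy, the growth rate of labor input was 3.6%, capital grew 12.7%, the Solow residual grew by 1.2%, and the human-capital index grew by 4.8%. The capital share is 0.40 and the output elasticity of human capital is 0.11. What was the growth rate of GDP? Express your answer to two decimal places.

8.57%

Labor's share = 1 − 0.4 − 0.11 = 0.49.
Capital: 0.4 × 12.7 = 5.08 pp.
The human-capital index: 0.11 × 4.8 = 0.528 pp.
Labor input: 0.49 × 3.6 = 1.764 pp.
Output growth = 1.2 + 7.372 = 8.572%.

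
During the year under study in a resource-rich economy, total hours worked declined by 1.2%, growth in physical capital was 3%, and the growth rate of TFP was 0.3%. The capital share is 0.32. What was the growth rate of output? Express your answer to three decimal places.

Labor's share = 1 − 0.32 = 0.68.
Physical capital: 0.32 × 3 = 0.96 pp.
Total hours worked: 0.68 × (-1.2) = -0.816 pp.
Output growth = 0.3 + 0.144 = 0.444%.

Output growth was 0.444%.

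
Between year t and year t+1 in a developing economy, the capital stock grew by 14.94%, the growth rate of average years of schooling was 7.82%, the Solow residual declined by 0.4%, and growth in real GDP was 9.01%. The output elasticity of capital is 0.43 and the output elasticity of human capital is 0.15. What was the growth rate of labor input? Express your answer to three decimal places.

Labor's share = 1 − 0.43 − 0.15 = 0.42.
gY = gA + 0.43×14.94 + 0.15×7.82 + 0.42×g.
0.42×g = 9.01 + 0.4 − 7.5972 = 1.8128.
g = 1.8128 / 0.42 = 4.31619%.

Labor input grew 4.316%.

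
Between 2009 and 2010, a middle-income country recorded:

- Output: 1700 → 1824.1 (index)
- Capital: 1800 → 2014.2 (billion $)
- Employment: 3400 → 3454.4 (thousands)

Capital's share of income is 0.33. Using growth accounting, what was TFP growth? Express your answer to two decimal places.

2.30%

Output growth = (1824.1 − 1700) / 1700 = 7.3%.
Capital growth = (2014.2 − 1800) / 1800 = 11.9%.
Employment growth = (3454.4 − 3400) / 3400 = 1.6%.
Labor's share = 1 − 0.33 = 0.67.
Capital: 0.33 × 11.9 = 3.927 pp.
Employment: 0.67 × 1.6 = 1.072 pp.
TFP growth = 7.3 − 4.999 = 2.301%.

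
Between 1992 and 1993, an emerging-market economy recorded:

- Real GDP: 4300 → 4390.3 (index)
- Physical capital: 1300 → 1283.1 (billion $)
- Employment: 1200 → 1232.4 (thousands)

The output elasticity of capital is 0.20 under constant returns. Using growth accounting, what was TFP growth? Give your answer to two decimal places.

TFP growth was 0.20%.

Real GDP growth = (4390.3 − 4300) / 4300 = 2.1%.
Physical capital growth = (1283.1 − 1300) / 1300 = -1.3%.
Employment growth = (1232.4 − 1200) / 1200 = 2.7%.
Labor's share = 1 − 0.2 = 0.8.
Physical capital: 0.2 × (-1.3) = -0.26 pp.
Employment: 0.8 × 2.7 = 2.16 pp.
TFP growth = 2.1 − 1.9 = 0.2%.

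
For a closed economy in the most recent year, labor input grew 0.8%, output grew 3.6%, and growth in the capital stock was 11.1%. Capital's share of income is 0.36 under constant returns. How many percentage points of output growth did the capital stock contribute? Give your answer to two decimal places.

4.00

Contribution = share × growth = 0.36 × 11.1 = 3.996 pp.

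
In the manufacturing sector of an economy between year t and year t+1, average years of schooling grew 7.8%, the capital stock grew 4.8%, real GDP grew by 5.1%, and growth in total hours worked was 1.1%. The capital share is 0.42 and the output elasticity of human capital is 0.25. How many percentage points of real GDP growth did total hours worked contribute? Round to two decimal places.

Labor's share = 1 − 0.42 − 0.25 = 0.33.
Contribution = share × growth = 0.33 × 1.1 = 0.363 pp.

0.36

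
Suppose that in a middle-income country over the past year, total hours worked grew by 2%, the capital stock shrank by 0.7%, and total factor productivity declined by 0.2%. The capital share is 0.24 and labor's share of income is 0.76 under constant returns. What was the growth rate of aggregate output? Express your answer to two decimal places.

1.15%

Labor's share = 1 − 0.24 = 0.76.
The capital stock: 0.24 × (-0.7) = -0.168 pp.
Total hours worked: 0.76 × 2 = 1.52 pp.
Output growth = -0.2 + 1.352 = 1.152%.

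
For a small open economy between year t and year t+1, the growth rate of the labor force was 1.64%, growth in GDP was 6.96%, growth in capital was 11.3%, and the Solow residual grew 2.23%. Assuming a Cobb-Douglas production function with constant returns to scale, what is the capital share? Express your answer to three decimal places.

α = 0.320

gY = gA + α·gK + (1−α)·gL, so gY − gA − gL = α(gK − gL).
6.96 − 2.23 − 1.64 = α × (11.3 − 1.64).
3.09 = 9.66 α, so α = 0.31988.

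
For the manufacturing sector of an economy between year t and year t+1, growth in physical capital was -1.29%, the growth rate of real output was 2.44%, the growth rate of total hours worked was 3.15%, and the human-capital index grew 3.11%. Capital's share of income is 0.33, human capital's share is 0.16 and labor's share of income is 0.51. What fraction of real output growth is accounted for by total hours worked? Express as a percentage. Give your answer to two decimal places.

Labor's share = 1 − 0.33 − 0.16 = 0.51.
Total hours worked contributed 0.51 × 3.15 = 1.6065 pp.
Share of growth = 1.6065 / 2.44 × 100 = 65.8402%.

65.84%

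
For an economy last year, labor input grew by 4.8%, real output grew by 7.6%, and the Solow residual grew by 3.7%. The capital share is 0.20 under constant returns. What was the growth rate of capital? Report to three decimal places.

Capital growth was 0.300%.

Labor's share = 1 − 0.2 = 0.8.
gY = gA + 0.8×4.8 + 0.2×g.
0.2×g = 7.6 − 3.7 − 3.84 = 0.06.
g = 0.06 / 0.2 = 0.3%.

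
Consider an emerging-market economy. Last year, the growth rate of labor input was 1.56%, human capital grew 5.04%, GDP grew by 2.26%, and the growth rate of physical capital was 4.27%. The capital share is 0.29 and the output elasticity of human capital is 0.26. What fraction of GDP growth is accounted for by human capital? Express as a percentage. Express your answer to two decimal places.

Human capital contributed 0.26 × 5.04 = 1.3104 pp.
Share of growth = 1.3104 / 2.26 × 100 = 57.9823%.

57.98%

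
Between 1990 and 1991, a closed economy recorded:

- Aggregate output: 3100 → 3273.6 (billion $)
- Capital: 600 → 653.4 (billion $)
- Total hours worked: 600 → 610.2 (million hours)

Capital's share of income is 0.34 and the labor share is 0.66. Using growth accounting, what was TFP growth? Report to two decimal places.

1.45%

Aggregate output growth = (3273.6 − 3100) / 3100 = 5.6%.
Capital growth = (653.4 − 600) / 600 = 8.9%.
Total hours worked growth = (610.2 − 600) / 600 = 1.7%.
Labor's share = 1 − 0.34 = 0.66.
Capital: 0.34 × 8.9 = 3.026 pp.
Total hours worked: 0.66 × 1.7 = 1.122 pp.
TFP growth = 5.6 − 4.148 = 1.452%.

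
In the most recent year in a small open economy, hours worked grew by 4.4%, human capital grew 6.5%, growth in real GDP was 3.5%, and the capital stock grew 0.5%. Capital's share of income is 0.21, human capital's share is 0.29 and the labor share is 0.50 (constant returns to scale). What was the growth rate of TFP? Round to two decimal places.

Labor's share = 1 − 0.21 − 0.29 = 0.5.
The capital stock: 0.21 × 0.5 = 0.105 pp.
Human capital: 0.29 × 6.5 = 1.885 pp.
Hours worked: 0.5 × 4.4 = 2.2 pp.
TFP growth = 3.5 − 4.19 = -0.69%.

-0.69%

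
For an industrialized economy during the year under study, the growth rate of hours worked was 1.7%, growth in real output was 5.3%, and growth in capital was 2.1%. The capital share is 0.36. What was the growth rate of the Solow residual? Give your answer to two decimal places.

The Solow residual growth was 3.46%.

Labor's share = 1 − 0.36 = 0.64.
Capital: 0.36 × 2.1 = 0.756 pp.
Hours worked: 0.64 × 1.7 = 1.088 pp.
TFP growth = 5.3 − 1.844 = 3.456%.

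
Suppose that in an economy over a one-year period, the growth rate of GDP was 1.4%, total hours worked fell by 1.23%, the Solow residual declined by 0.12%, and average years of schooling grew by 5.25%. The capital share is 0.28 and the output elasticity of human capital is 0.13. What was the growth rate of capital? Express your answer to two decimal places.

5.58%

Labor's share = 1 − 0.28 − 0.13 = 0.59.
gY = gA + 0.13×5.25 + 0.59×(-1.23) + 0.28×g.
0.28×g = 1.4 + 0.12 + 0.0432 = 1.5632.
g = 1.5632 / 0.28 = 5.5829%.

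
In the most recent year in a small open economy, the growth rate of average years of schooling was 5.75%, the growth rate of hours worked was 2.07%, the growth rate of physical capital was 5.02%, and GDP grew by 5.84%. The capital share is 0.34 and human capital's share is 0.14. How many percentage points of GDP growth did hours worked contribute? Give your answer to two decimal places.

1.08 percentage points

Labor's share = 1 − 0.34 − 0.14 = 0.52.
Contribution = share × growth = 0.52 × 2.07 = 1.0764 pp.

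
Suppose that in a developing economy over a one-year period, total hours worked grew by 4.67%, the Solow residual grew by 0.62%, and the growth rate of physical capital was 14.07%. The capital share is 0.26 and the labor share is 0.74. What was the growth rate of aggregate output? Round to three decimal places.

Aggregate output growth was 7.734%.

Labor's share = 1 − 0.26 = 0.74.
Physical capital: 0.26 × 14.07 = 3.6582 pp.
Total hours worked: 0.74 × 4.67 = 3.4558 pp.
Output growth = 0.62 + 7.114 = 7.734%.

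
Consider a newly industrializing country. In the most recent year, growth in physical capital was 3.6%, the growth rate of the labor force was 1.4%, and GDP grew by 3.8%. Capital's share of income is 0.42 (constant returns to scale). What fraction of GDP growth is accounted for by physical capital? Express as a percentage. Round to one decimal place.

Physical capital contributed 0.42 × 3.6 = 1.512 pp.
Share of growth = 1.512 / 3.8 × 100 = 39.789%.

Physical capital accounted for 39.8% of growth.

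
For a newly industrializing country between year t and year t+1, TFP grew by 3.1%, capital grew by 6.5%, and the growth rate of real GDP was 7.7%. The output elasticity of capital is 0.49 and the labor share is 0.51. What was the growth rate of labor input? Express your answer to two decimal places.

2.77%

Labor's share = 1 − 0.49 = 0.51.
gY = gA + 0.49×6.5 + 0.51×g.
0.51×g = 7.7 − 3.1 − 3.185 = 1.415.
g = 1.415 / 0.51 = 2.7745%.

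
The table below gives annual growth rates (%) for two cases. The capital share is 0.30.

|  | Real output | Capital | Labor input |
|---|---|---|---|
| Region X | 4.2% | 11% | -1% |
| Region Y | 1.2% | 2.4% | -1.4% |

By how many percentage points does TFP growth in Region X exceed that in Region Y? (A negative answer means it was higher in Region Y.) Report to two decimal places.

Labor's share = 1 − 0.3 = 0.7.
Region X: TFP = 4.2 − 3.3 + 0.7 = 1.6%.
Region Y: TFP = 1.2 − 0.72 + 0.98 = 1.46%.
Difference = 1.6 − (1.46) = 0.14 pp.

0.14 percentage points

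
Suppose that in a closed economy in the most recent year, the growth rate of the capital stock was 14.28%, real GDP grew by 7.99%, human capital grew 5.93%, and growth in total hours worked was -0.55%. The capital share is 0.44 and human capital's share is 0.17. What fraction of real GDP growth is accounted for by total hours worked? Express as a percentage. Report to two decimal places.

Labor's share = 1 − 0.44 − 0.17 = 0.39.
Total hours worked contributed 0.39 × (-0.55) = -0.2145 pp.
Share of growth = -0.2145 / 7.99 × 100 = -2.6846%.

Total hours worked accounted for -2.68% of growth.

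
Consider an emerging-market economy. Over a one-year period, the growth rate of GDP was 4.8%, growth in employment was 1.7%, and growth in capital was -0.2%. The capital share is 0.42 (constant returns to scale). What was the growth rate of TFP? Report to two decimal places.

Labor's share = 1 − 0.42 = 0.58.
Capital: 0.42 × (-0.2) = -0.084 pp.
Employment: 0.58 × 1.7 = 0.986 pp.
TFP growth = 4.8 − 0.902 = 3.898%.

3.90%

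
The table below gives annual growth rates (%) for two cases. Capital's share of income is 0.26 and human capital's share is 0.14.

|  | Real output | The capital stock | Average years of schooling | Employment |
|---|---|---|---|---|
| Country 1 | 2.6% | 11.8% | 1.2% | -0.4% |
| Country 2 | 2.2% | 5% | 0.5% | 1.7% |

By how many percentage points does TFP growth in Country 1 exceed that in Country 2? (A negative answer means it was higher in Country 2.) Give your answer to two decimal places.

Labor's share = 1 − 0.26 − 0.14 = 0.6.
Country 1: TFP = 2.6 − 3.068 − 0.168 + 0.24 = -0.396%.
Country 2: TFP = 2.2 − 1.3 − 0.07 − 1.02 = -0.19%.
Difference = -0.396 − (-0.19) = -0.206 pp.

-0.21 percentage points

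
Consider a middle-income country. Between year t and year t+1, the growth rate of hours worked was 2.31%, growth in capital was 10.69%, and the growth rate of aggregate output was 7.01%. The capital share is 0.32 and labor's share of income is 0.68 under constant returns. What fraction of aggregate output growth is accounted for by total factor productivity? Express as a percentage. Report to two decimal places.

Labor's share = 1 − 0.32 = 0.68.
Capital: 0.32 × 10.69 = 3.4208 pp.
Hours worked: 0.68 × 2.31 = 1.5708 pp.
TFP growth = 7.01 − 4.9916 = 2.0184%.
TFP share of growth = 2.0184 / 7.01 × 100 = 28.7932%.

Total factor productivity accounted for 28.79% of growth.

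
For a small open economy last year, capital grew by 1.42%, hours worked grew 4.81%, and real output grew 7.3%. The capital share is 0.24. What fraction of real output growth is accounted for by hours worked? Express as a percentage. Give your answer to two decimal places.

Labor's share = 1 − 0.24 = 0.76.
Hours worked contributed 0.76 × 4.81 = 3.6556 pp.
Share of growth = 3.6556 / 7.3 × 100 = 50.0767%.

Hours worked accounted for 50.08% of growth.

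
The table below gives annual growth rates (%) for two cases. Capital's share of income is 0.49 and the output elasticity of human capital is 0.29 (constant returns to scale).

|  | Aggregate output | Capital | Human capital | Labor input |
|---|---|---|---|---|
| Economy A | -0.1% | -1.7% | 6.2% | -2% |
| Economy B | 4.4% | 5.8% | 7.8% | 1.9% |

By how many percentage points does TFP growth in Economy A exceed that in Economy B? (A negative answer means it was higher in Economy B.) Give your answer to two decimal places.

0.50 percentage points

Labor's share = 1 − 0.49 − 0.29 = 0.22.
Economy A: TFP = -0.1 + 0.833 − 1.798 + 0.44 = -0.625%.
Economy B: TFP = 4.4 − 2.842 − 2.262 − 0.418 = -1.122%.
Difference = -0.625 − (-1.122) = 0.497 pp.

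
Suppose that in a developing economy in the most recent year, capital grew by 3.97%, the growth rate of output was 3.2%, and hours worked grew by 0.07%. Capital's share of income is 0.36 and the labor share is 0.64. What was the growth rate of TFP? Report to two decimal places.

Labor's share = 1 − 0.36 = 0.64.
Capital: 0.36 × 3.97 = 1.4292 pp.
Hours worked: 0.64 × 0.07 = 0.0448 pp.
TFP growth = 3.2 − 1.474 = 1.726%.

1.73%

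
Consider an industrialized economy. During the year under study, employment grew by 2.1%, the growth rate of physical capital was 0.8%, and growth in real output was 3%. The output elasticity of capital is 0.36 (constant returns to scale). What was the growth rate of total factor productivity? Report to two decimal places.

1.37%

Labor's share = 1 − 0.36 = 0.64.
Physical capital: 0.36 × 0.8 = 0.288 pp.
Employment: 0.64 × 2.1 = 1.344 pp.
TFP growth = 3 − 1.632 = 1.368%.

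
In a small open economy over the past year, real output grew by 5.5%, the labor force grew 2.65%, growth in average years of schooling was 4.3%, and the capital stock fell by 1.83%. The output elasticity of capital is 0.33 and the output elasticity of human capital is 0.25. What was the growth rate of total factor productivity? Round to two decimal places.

Labor's share = 1 − 0.33 − 0.25 = 0.42.
The capital stock: 0.33 × (-1.83) = -0.6039 pp.
Average years of schooling: 0.25 × 4.3 = 1.075 pp.
The labor force: 0.42 × 2.65 = 1.113 pp.
TFP growth = 5.5 − 1.5841 = 3.9159%.

3.92%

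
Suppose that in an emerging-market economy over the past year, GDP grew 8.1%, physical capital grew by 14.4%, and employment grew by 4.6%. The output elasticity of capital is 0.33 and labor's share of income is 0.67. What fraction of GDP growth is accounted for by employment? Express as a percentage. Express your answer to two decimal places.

Labor's share = 1 − 0.33 = 0.67.
Employment contributed 0.67 × 4.6 = 3.082 pp.
Share of growth = 3.082 / 8.1 × 100 = 38.0494%.

38.05%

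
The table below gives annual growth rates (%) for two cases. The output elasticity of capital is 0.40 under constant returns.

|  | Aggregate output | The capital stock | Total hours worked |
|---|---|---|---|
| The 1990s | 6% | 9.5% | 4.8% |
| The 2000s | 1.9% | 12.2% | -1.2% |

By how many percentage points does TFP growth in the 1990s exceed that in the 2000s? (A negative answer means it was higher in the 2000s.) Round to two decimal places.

1.58 percentage points

Labor's share = 1 − 0.4 = 0.6.
The 1990s: TFP = 6 − 3.8 − 2.88 = -0.68%.
The 2000s: TFP = 1.9 − 4.88 + 0.72 = -2.26%.
Difference = -0.68 − (-2.26) = 1.58 pp.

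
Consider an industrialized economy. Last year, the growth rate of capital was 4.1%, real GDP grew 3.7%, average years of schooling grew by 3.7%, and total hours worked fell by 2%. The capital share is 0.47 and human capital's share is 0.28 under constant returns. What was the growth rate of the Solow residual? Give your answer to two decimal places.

Labor's share = 1 − 0.47 − 0.28 = 0.25.
Capital: 0.47 × 4.1 = 1.927 pp.
Average years of schooling: 0.28 × 3.7 = 1.036 pp.
Total hours worked: 0.25 × (-2) = -0.5 pp.
TFP growth = 3.7 − 2.463 = 1.237%.

1.24%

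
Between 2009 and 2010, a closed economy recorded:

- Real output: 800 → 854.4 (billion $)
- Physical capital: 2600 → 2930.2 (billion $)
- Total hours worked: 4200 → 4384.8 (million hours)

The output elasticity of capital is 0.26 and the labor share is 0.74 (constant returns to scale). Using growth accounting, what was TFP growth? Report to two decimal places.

Real output growth = (854.4 − 800) / 800 = 6.8%.
Physical capital growth = (2930.2 − 2600) / 2600 = 12.7%.
Total hours worked growth = (4384.8 − 4200) / 4200 = 4.4%.
Labor's share = 1 − 0.26 = 0.74.
Physical capital: 0.26 × 12.7 = 3.302 pp.
Total hours worked: 0.74 × 4.4 = 3.256 pp.
TFP growth = 6.8 − 6.558 = 0.242%.

0.24%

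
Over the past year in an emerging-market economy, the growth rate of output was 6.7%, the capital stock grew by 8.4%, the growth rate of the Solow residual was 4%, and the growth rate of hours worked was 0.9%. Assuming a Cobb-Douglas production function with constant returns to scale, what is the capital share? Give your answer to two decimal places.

gY = gA + α·gK + (1−α)·gL, so gY − gA − gL = α(gK − gL).
6.7 − 4 − 0.9 = α × (8.4 − 0.9).
1.8 = 7.5 α, so α = 0.24.

α = 0.24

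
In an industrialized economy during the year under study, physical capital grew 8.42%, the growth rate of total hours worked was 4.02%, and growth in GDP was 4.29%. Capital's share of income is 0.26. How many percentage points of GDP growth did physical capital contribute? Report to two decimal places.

Contribution = share × growth = 0.26 × 8.42 = 2.1892 pp.

2.19 percentage points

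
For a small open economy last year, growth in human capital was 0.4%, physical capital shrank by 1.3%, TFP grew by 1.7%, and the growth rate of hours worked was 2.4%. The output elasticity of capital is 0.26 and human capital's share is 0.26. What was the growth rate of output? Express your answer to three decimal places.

2.618%

Labor's share = 1 − 0.26 − 0.26 = 0.48.
Physical capital: 0.26 × (-1.3) = -0.338 pp.
Human capital: 0.26 × 0.4 = 0.104 pp.
Hours worked: 0.48 × 2.4 = 1.152 pp.
Output growth = 1.7 + 0.918 = 2.618%.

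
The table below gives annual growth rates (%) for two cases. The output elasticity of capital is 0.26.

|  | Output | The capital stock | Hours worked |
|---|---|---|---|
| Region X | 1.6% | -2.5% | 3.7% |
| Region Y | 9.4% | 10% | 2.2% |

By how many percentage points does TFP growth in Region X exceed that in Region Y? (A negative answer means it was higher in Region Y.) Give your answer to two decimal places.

-5.66 percentage points

Labor's share = 1 − 0.26 = 0.74.
Region X: TFP = 1.6 + 0.65 − 2.738 = -0.488%.
Region Y: TFP = 9.4 − 2.6 − 1.628 = 5.172%.
Difference = -0.488 − (5.172) = -5.66 pp.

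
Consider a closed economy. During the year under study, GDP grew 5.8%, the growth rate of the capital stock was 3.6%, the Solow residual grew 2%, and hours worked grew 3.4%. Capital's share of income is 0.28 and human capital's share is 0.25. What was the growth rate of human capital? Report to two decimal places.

4.78%

Labor's share = 1 − 0.28 − 0.25 = 0.47.
gY = gA + 0.28×3.6 + 0.47×3.4 + 0.25×g.
0.25×g = 5.8 − 2 − 2.606 = 1.194.
g = 1.194 / 0.25 = 4.776%.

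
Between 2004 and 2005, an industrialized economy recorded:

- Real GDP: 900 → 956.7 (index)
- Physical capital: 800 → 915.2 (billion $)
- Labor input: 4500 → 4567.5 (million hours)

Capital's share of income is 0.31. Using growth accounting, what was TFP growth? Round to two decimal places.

TFP grew 0.80%.

Real GDP growth = (956.7 − 900) / 900 = 6.3%.
Physical capital growth = (915.2 − 800) / 800 = 14.4%.
Labor input growth = (4567.5 − 4500) / 4500 = 1.5%.
Labor's share = 1 − 0.31 = 0.69.
Physical capital: 0.31 × 14.4 = 4.464 pp.
Labor input: 0.69 × 1.5 = 1.035 pp.
TFP growth = 6.3 − 5.499 = 0.801%.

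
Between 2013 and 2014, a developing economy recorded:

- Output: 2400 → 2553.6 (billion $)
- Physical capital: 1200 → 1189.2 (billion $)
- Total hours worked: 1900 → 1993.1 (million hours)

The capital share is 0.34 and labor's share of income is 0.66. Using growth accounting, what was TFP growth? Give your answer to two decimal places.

3.47%

Output growth = (2553.6 − 2400) / 2400 = 6.4%.
Physical capital growth = (1189.2 − 1200) / 1200 = -0.9%.
Total hours worked growth = (1993.1 − 1900) / 1900 = 4.9%.
Labor's share = 1 − 0.34 = 0.66.
Physical capital: 0.34 × (-0.9) = -0.306 pp.
Total hours worked: 0.66 × 4.9 = 3.234 pp.
TFP growth = 6.4 − 2.928 = 3.472%.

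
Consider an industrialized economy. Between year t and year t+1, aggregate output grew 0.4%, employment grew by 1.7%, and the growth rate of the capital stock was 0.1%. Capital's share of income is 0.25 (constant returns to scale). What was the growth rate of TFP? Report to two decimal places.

-0.90%

Labor's share = 1 − 0.25 = 0.75.
The capital stock: 0.25 × 0.1 = 0.025 pp.
Employment: 0.75 × 1.7 = 1.275 pp.
TFP growth = 0.4 − 1.3 = -0.9%.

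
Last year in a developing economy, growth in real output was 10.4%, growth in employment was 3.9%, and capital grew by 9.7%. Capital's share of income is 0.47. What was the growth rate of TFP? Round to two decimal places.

3.77%

Labor's share = 1 − 0.47 = 0.53.
Capital: 0.47 × 9.7 = 4.559 pp.
Employment: 0.53 × 3.9 = 2.067 pp.
TFP growth = 10.4 − 6.626 = 3.774%.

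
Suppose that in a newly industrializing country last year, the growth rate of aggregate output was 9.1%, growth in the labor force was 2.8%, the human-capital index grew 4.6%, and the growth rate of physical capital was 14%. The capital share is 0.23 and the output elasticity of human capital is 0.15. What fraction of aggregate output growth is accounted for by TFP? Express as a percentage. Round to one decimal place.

38.0%

Labor's share = 1 − 0.23 − 0.15 = 0.62.
Physical capital: 0.23 × 14 = 3.22 pp.
The human-capital index: 0.15 × 4.6 = 0.69 pp.
The labor force: 0.62 × 2.8 = 1.736 pp.
TFP growth = 9.1 − 5.646 = 3.454%.
TFP share of growth = 3.454 / 9.1 × 100 = 37.956%.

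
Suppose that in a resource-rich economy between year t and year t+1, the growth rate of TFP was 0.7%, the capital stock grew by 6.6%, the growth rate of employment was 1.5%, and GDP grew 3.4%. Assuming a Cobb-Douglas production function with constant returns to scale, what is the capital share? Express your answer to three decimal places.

gY = gA + α·gK + (1−α)·gL, so gY − gA − gL = α(gK − gL).
3.4 − 0.7 − 1.5 = α × (6.6 − 1.5).
1.2 = 5.1 α, so α = 0.23529.

The capital share is 0.235.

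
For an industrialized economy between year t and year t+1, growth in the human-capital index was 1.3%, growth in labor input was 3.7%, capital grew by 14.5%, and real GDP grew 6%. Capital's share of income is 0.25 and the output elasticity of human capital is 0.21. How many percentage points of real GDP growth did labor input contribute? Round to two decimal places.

2.00 pp

Labor's share = 1 − 0.25 − 0.21 = 0.54.
Contribution = share × growth = 0.54 × 3.7 = 1.998 pp.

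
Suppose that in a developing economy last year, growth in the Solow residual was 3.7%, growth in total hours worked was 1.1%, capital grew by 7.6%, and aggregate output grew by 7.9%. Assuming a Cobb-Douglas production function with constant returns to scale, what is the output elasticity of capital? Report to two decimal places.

gY = gA + α·gK + (1−α)·gL, so gY − gA − gL = α(gK − gL).
7.9 − 3.7 − 1.1 = α × (7.6 − 1.1).
3.1 = 6.5 α, so α = 0.4769.

0.48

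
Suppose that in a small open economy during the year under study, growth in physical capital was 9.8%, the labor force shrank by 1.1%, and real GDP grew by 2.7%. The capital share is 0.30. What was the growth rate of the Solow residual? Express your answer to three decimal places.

The Solow residual grew 0.530%.

Labor's share = 1 − 0.3 = 0.7.
Physical capital: 0.3 × 9.8 = 2.94 pp.
The labor force: 0.7 × (-1.1) = -0.77 pp.
TFP growth = 2.7 − 2.17 = 0.53%.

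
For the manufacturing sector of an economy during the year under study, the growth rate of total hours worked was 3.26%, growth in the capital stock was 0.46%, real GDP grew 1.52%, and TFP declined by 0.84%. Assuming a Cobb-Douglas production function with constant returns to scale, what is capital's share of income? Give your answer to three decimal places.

gY = gA + α·gK + (1−α)·gL, so gY − gA − gL = α(gK − gL).
1.52 + 0.84 − 3.26 = α × (0.46 − 3.26).
-0.9 = -2.8 α, so α = 0.32143.

Capital's share of income is 0.321.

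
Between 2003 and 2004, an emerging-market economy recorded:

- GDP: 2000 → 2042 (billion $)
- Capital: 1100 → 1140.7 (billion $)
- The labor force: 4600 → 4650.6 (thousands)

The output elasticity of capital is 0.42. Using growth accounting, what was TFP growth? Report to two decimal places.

GDP growth = (2042 − 2000) / 2000 = 2.1%.
Capital growth = (1140.7 − 1100) / 1100 = 3.7%.
The labor force growth = (4650.6 − 4600) / 4600 = 1.1%.
Labor's share = 1 − 0.42 = 0.58.
Capital: 0.42 × 3.7 = 1.554 pp.
The labor force: 0.58 × 1.1 = 0.638 pp.
TFP growth = 2.1 − 2.192 = -0.092%.

-0.09%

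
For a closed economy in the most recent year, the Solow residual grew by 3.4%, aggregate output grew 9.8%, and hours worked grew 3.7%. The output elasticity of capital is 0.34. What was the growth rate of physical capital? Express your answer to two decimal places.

Labor's share = 1 − 0.34 = 0.66.
gY = gA + 0.66×3.7 + 0.34×g.
0.34×g = 9.8 − 3.4 − 2.442 = 3.958.
g = 3.958 / 0.34 = 11.6412%.

11.64%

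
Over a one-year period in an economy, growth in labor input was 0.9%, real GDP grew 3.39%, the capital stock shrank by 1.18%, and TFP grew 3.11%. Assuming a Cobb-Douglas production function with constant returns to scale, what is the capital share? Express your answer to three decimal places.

gY = gA + α·gK + (1−α)·gL, so gY − gA − gL = α(gK − gL).
3.39 − 3.11 − 0.9 = α × (-1.18 − 0.9).
-0.62 = -2.08 α, so α = 0.29808.

0.298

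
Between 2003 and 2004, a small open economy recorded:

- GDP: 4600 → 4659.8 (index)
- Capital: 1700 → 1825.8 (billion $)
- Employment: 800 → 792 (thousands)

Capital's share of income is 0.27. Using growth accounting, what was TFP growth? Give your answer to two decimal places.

0.03%

GDP growth = (4659.8 − 4600) / 4600 = 1.3%.
Capital growth = (1825.8 − 1700) / 1700 = 7.4%.
Employment growth = (792 − 800) / 800 = -1%.
Labor's share = 1 − 0.27 = 0.73.
Capital: 0.27 × 7.4 = 1.998 pp.
Employment: 0.73 × (-1) = -0.73 pp.
TFP growth = 1.3 − 1.268 = 0.032%.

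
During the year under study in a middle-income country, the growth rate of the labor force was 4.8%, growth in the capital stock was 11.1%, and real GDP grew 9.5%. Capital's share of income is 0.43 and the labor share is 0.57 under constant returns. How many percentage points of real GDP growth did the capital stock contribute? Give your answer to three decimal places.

Contribution = share × growth = 0.43 × 11.1 = 4.773 pp.

4.773 pp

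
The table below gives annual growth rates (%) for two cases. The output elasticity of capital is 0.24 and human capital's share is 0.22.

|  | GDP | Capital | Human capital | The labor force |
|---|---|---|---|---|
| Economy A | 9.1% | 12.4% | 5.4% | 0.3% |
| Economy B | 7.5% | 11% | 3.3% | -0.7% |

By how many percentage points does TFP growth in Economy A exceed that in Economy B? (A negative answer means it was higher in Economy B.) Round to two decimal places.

0.26 percentage points

Labor's share = 1 − 0.24 − 0.22 = 0.54.
Economy A: TFP = 9.1 − 2.976 − 1.188 − 0.162 = 4.774%.
Economy B: TFP = 7.5 − 2.64 − 0.726 + 0.378 = 4.512%.
Difference = 4.774 − (4.512) = 0.262 pp.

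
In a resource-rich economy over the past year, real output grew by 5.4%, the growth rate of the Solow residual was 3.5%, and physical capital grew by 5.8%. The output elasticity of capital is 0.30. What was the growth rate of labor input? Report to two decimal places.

0.23%

Labor's share = 1 − 0.3 = 0.7.
gY = gA + 0.3×5.8 + 0.7×g.
0.7×g = 5.4 − 3.5 − 1.74 = 0.16.
g = 0.16 / 0.7 = 0.2286%.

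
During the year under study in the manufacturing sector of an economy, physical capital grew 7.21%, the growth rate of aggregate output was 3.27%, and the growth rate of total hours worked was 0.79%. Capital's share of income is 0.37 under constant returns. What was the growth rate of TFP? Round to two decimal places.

Labor's share = 1 − 0.37 = 0.63.
Physical capital: 0.37 × 7.21 = 2.6677 pp.
Total hours worked: 0.63 × 0.79 = 0.4977 pp.
TFP growth = 3.27 − 3.1654 = 0.1046%.

0.10%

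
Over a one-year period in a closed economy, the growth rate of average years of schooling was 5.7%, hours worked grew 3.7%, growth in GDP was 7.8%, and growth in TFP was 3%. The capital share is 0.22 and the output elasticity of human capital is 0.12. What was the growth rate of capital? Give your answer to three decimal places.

7.609%

Labor's share = 1 − 0.22 − 0.12 = 0.66.
gY = gA + 0.12×5.7 + 0.66×3.7 + 0.22×g.
0.22×g = 7.8 − 3 − 3.126 = 1.674.
g = 1.674 / 0.22 = 7.60909%.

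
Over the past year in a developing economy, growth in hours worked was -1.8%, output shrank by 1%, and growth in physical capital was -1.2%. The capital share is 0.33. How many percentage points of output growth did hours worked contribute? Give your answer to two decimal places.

-1.21 percentage points

Labor's share = 1 − 0.33 = 0.67.
Contribution = share × growth = 0.67 × (-1.8) = -1.206 pp.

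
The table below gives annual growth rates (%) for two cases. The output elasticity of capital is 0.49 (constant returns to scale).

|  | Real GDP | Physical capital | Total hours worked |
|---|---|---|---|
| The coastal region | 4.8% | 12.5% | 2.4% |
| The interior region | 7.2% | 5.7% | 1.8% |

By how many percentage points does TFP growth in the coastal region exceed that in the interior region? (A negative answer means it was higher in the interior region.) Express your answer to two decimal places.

-6.04 percentage points

Labor's share = 1 − 0.49 = 0.51.
The coastal region: TFP = 4.8 − 6.125 − 1.224 = -2.549%.
The interior region: TFP = 7.2 − 2.793 − 0.918 = 3.489%.
Difference = -2.549 − (3.489) = -6.038 pp.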